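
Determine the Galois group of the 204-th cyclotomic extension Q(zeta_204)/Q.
|Gal(Q(zeta_204)/Q)| = phi(204) = 64; group ≅ (Z/204Z)^* ≅ Z/2Z × Z/2Z × Z/16Z

The n-th cyclotomic polynomial Φ_204(x) is the minimal polynomial of zeta_204 over Q and has degree phi(204) = 64. So Q(zeta_204) is a degree-64 Galois extension with Galois group (Z/204Z)^*. By CRT, (Z/204Z)^* ≅ (Z/4Z)^* × (Z/3Z)^* × (Z/17Z)^*. Each prime-power unit group is (Z/4Z)^* ≅ Z/2Z; (Z/3Z)^* ≅ Z/2Z; (Z/17Z)^* ≅ Z/16Z. Hence Gal(Q(zeta_204)/Q) ≅ Z/2Z × Z/2Z × Z/16Z.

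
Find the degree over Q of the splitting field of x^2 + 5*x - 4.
[K:Q] = 2

The discriminant of x^2 + (5)*x + (-4) is b^2 - 4c = 25 - (-16) = 41. Since 41 is not a perfect square in Q, the polynomial is irreducible over Q. Its two roots generate a degree-2 extension, so [K:Q] = 2.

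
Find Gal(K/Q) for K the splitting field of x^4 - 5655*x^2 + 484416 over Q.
Gal(K/Q) = Z/2Z (cyclic of order 2)

f factors as (x^2 - 87)(x^2 - 5568), so the splitting field is K = Q(sqrt(87), sqrt(5568)). The squarefree part of 87 is 87 and the squarefree part of 5568 is also 87, so sqrt(87) and sqrt(5568) are both rational multiples of sqrt(87). Hence Q(sqrt(87)) = Q(sqrt(5568)) = Q(sqrt(87)), and the splitting field collapses to a single degree-2 extension with Galois group Z/2Z.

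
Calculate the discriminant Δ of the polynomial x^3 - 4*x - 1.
Δ = 229

For a depressed cubic x^3 + p x + q the discriminant is Δ = -4 p^3 - 27 q^2 = -4*(-4)^3 - 27*(-1)^2 = 256 - 27 = 229.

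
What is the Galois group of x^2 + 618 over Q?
Gal(K/Q) = Z/2Z (cyclic of order 2)

x^2 + 618 is irreducible over Q since -618 is not a rational square. The splitting field Q(sqrt(-618)) has degree 2 over Q, and its unique nontrivial automorphism is sqrt(-618) ↦ -sqrt(-618). Hence Gal(Q(sqrt(-618))/Q) = Z/2Z.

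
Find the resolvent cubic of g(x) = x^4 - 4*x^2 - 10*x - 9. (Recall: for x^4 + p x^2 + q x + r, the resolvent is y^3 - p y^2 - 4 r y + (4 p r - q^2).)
h(y) = y^3 + 4*y^2 + 36*y + 44

Identify coefficients: p = -4, q = -10, r = -9.
Plug into h(y) = y^3 - p y^2 - 4 r y + (4 p r - q^2):
  h(y) = y^3 - (-4) y^2 - 4*(-9) y + (4*(-4)*(-9) - (-10)^2)
       = y^3 + (4) y^2 + (36) y + (44).
Simplifying: h(y) = y^3 + 4*y^2 + 36*y + 44.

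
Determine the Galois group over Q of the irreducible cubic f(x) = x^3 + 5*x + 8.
Gal(K/Q) = S_3 (symmetric group of order 6)

Compute the discriminant of x^3 + (0)*x^2 + (5)*x + (8): Δ = -2228. Since Δ is not a rational square, the Galois group is not contained in A_3; it must be the full S_3 (irreducibility of the cubic rules out anything smaller).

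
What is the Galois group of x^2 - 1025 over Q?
Gal(K/Q) = Z/2Z (cyclic of order 2)

x^2 - 1025 is irreducible over Q since 1025 is not a rational square. The splitting field Q(sqrt(1025)) has degree 2 over Q, and its unique nontrivial automorphism is sqrt(1025) ↦ -sqrt(1025). Hence Gal(Q(sqrt(1025))/Q) = Z/2Z.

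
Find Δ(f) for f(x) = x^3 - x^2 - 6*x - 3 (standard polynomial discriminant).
Δ = 321

For x^3 + a x^2 + b x + c the discriminant is Δ = 18 a b c - 4 a^3 c + a^2 b^2 - 4 b^3 - 27 c^2.
Plug a = -1, b = -6, c = -3:
  18*(-1)*(-6)*(-3) - 4*(-1)^3*(-3) + (-1)^2*(-6)^2 - 4*(-6)^3 - 27*(-3)^2
  = -324 + (-12) + 36 + (864) + (-243)
  = 321.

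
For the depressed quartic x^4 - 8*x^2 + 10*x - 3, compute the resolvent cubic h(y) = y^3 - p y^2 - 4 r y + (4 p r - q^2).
h(y) = y^3 + 8*y^2 + 12*y - 4

Identify coefficients: p = -8, q = 10, r = -3.
Plug into h(y) = y^3 - p y^2 - 4 r y + (4 p r - q^2):
  h(y) = y^3 - (-8) y^2 - 4*(-3) y + (4*(-8)*(-3) - (10)^2)
       = y^3 + (8) y^2 + (12) y + (-4).
Simplifying: h(y) = y^3 + 8*y^2 + 12*y - 4.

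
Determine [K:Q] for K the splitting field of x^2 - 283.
[K:Q] = 2

The polynomial x^2 - 283 is irreducible over Q since 283 is not a perfect square. Its splitting field is Q(sqrt(283)), which has degree 2 over Q.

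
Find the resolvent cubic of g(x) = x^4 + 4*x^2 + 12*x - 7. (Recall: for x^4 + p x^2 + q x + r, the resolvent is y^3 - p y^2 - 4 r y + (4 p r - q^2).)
h(y) = y^3 - 4*y^2 + 28*y - 256

Identify coefficients: p = 4, q = 12, r = -7.
Plug into h(y) = y^3 - p y^2 - 4 r y + (4 p r - q^2):
  h(y) = y^3 - (4) y^2 - 4*(-7) y + (4*(4)*(-7) - (12)^2)
       = y^3 + (-4) y^2 + (28) y + (-256).
Simplifying: h(y) = y^3 - 4*y^2 + 28*y - 256.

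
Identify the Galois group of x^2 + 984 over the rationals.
Gal(K/Q) = Z/2Z (cyclic of order 2)

x^2 + 984 is irreducible over Q since -984 is not a rational square. The splitting field Q(sqrt(-984)) has degree 2 over Q, and its unique nontrivial automorphism is sqrt(-984) ↦ -sqrt(-984). Hence Gal(Q(sqrt(-984))/Q) = Z/2Z.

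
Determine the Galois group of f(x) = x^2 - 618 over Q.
Gal(K/Q) = Z/2Z (cyclic of order 2)

x^2 - 618 is irreducible over Q since 618 is not a rational square. The splitting field Q(sqrt(618)) has degree 2 over Q, and its unique nontrivial automorphism is sqrt(618) ↦ -sqrt(618). Hence Gal(Q(sqrt(618))/Q) = Z/2Z.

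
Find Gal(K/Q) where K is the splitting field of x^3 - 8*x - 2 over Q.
Gal(K/Q) = S_3 (symmetric group of order 6)

Compute the discriminant of x^3 + (0)*x^2 + (-8)*x + (-2): Δ = 1940. Since Δ is not a rational square, the Galois group is not contained in A_3; it must be the full S_3 (irreducibility of the cubic rules out anything smaller).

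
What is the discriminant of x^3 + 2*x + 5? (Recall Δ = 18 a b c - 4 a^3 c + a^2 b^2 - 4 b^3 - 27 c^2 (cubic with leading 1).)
Δ = -707

For x^3 + a x^2 + b x + c the discriminant is Δ = 18 a b c - 4 a^3 c + a^2 b^2 - 4 b^3 - 27 c^2.
Plug a = 0, b = 2, c = 5:
  18*(0)*(2)*(5) - 4*(0)^3*(5) + (0)^2*(2)^2 - 4*(2)^3 - 27*(5)^2
  = 0 + (0) + 0 + (-32) + (-675)
  = -707.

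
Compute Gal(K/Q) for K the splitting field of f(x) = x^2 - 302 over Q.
Gal(K/Q) = Z/2Z (cyclic of order 2)

x^2 - 302 is irreducible over Q since 302 is not a rational square. The splitting field Q(sqrt(302)) has degree 2 over Q, and its unique nontrivial automorphism is sqrt(302) ↦ -sqrt(302). Hence Gal(Q(sqrt(302))/Q) = Z/2Z.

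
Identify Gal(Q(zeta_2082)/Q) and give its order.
|Gal(Q(zeta_2082)/Q)| = phi(2082) = 692; group ≅ (Z/2082Z)^* ≅ Z/2Z × Z/346Z

The n-th cyclotomic polynomial Φ_2082(x) is the minimal polynomial of zeta_2082 over Q and has degree phi(2082) = 692. So Q(zeta_2082) is a degree-692 Galois extension with Galois group (Z/2082Z)^*. By CRT, (Z/2082Z)^* ≅ (Z/2Z)^* × (Z/3Z)^* × (Z/347Z)^*. Each prime-power unit group is (Z/2Z)^* ≅ trivial group (order 1); (Z/3Z)^* ≅ Z/2Z; (Z/347Z)^* ≅ Z/346Z. Hence Gal(Q(zeta_2082)/Q) ≅ Z/2Z × Z/346Z.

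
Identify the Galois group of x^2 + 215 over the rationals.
Gal(K/Q) = Z/2Z (cyclic of order 2)

x^2 + 215 is irreducible over Q since -215 is not a rational square. The splitting field Q(sqrt(-215)) has degree 2 over Q, and its unique nontrivial automorphism is sqrt(-215) ↦ -sqrt(-215). Hence Gal(Q(sqrt(-215))/Q) = Z/2Z.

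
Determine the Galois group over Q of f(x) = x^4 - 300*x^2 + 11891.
Gal(K/Q) = V_4 (Klein four-group, Z/2Z × Z/2Z)

f factors as (x^2 - 253)(x^2 - 47), so the splitting field is K = Q(sqrt(253), sqrt(47)). The elements 253, 47, 11891 are all non-squares in Q, so sqrt(253) and sqrt(47) generate independent quadratic extensions. Thus [K:Q] = 4 and Gal(K/Q) is generated by the two order-2 automorphisms sqrt(253) ↦ -sqrt(253) and sqrt(47) ↦ -sqrt(47), giving V_4.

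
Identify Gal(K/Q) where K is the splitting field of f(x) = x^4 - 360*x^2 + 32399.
Gal(K/Q) = V_4 (Klein four-group, Z/2Z × Z/2Z)

f factors as (x^2 - 181)(x^2 - 179), so the splitting field is K = Q(sqrt(181), sqrt(179)). The elements 181, 179, 32399 are all non-squares in Q, so sqrt(181) and sqrt(179) generate independent quadratic extensions. Thus [K:Q] = 4 and Gal(K/Q) is generated by the two order-2 automorphisms sqrt(181) ↦ -sqrt(181) and sqrt(179) ↦ -sqrt(179), giving V_4.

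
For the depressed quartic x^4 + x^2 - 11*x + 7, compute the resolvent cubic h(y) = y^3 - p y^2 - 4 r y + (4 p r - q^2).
h(y) = y^3 - y^2 - 28*y - 93

Identify coefficients: p = 1, q = -11, r = 7.
Plug into h(y) = y^3 - p y^2 - 4 r y + (4 p r - q^2):
  h(y) = y^3 - (1) y^2 - 4*(7) y + (4*(1)*(7) - (-11)^2)
       = y^3 + (-1) y^2 + (-28) y + (-93).
Simplifying: h(y) = y^3 - y^2 - 28*y - 93.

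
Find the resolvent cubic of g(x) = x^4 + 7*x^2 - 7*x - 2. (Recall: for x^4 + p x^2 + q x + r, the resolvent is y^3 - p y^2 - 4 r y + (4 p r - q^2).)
h(y) = y^3 - 7*y^2 + 8*y - 105

Identify coefficients: p = 7, q = -7, r = -2.
Plug into h(y) = y^3 - p y^2 - 4 r y + (4 p r - q^2):
  h(y) = y^3 - (7) y^2 - 4*(-2) y + (4*(7)*(-2) - (-7)^2)
       = y^3 + (-7) y^2 + (8) y + (-105).
Simplifying: h(y) = y^3 - 7*y^2 + 8*y - 105.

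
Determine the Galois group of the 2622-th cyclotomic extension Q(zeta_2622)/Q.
|Gal(Q(zeta_2622)/Q)| = phi(2622) = 792; group ≅ (Z/2622Z)^* ≅ Z/2Z × Z/18Z × Z/22Z

The n-th cyclotomic polynomial Φ_2622(x) is the minimal polynomial of zeta_2622 over Q and has degree phi(2622) = 792. So Q(zeta_2622) is a degree-792 Galois extension with Galois group (Z/2622Z)^*. By CRT, (Z/2622Z)^* ≅ (Z/2Z)^* × (Z/3Z)^* × (Z/19Z)^* × (Z/23Z)^*. Each prime-power unit group is (Z/2Z)^* ≅ trivial group (order 1); (Z/3Z)^* ≅ Z/2Z; (Z/19Z)^* ≅ Z/18Z; (Z/23Z)^* ≅ Z/22Z. Hence Gal(Q(zeta_2622)/Q) ≅ Z/2Z × Z/18Z × Z/22Z.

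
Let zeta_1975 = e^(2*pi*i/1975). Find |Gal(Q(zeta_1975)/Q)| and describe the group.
|Gal(Q(zeta_1975)/Q)| = phi(1975) = 1560; group ≅ (Z/1975Z)^* ≅ Z/20Z × Z/78Z

The n-th cyclotomic polynomial Φ_1975(x) is the minimal polynomial of zeta_1975 over Q and has degree phi(1975) = 1560. So Q(zeta_1975) is a degree-1560 Galois extension with Galois group (Z/1975Z)^*. By CRT, (Z/1975Z)^* ≅ (Z/25Z)^* × (Z/79Z)^*. Each prime-power unit group is (Z/25Z)^* ≅ Z/20Z; (Z/79Z)^* ≅ Z/78Z. Hence Gal(Q(zeta_1975)/Q) ≅ Z/20Z × Z/78Z.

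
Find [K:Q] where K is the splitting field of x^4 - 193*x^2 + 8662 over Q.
[K:Q] = 4

f factors as (x^2 - 71)(x^2 - 122); the splitting field is K = Q(sqrt(71), sqrt(122)). Since 71, 122, and 8662 are all non-squares in Q, the three subfields Q(sqrt(71)), Q(sqrt(122)), Q(sqrt(8662)) are distinct degree-2 extensions, so [K:Q] = 4 (Klein four Galois group).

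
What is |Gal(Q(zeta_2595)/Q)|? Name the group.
|Gal(Q(zeta_2595)/Q)| = phi(2595) = 1376; group ≅ (Z/2595Z)^* ≅ Z/2Z × Z/4Z × Z/172Z

The n-th cyclotomic polynomial Φ_2595(x) is the minimal polynomial of zeta_2595 over Q and has degree phi(2595) = 1376. So Q(zeta_2595) is a degree-1376 Galois extension with Galois group (Z/2595Z)^*. By CRT, (Z/2595Z)^* ≅ (Z/3Z)^* × (Z/5Z)^* × (Z/173Z)^*. Each prime-power unit group is (Z/3Z)^* ≅ Z/2Z; (Z/5Z)^* ≅ Z/4Z; (Z/173Z)^* ≅ Z/172Z. Hence Gal(Q(zeta_2595)/Q) ≅ Z/2Z × Z/4Z × Z/172Z.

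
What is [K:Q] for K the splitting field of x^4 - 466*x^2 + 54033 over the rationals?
[K:Q] = 4

f factors as (x^2 - 249)(x^2 - 217); the splitting field is K = Q(sqrt(249), sqrt(217)). Since 249, 217, and 54033 are all non-squares in Q, the three subfields Q(sqrt(249)), Q(sqrt(217)), Q(sqrt(54033)) are distinct degree-2 extensions, so [K:Q] = 4 (Klein four Galois group).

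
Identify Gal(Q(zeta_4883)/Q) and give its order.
|Gal(Q(zeta_4883)/Q)| = phi(4883) = 4608; group ≅ (Z/4883Z)^* ≅ Z/18Z × Z/256Z

The n-th cyclotomic polynomial Φ_4883(x) is the minimal polynomial of zeta_4883 over Q and has degree phi(4883) = 4608. So Q(zeta_4883) is a degree-4608 Galois extension with Galois group (Z/4883Z)^*. By CRT, (Z/4883Z)^* ≅ (Z/19Z)^* × (Z/257Z)^*. Each prime-power unit group is (Z/19Z)^* ≅ Z/18Z; (Z/257Z)^* ≅ Z/256Z. Hence Gal(Q(zeta_4883)/Q) ≅ Z/18Z × Z/256Z.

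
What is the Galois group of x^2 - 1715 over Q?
Gal(K/Q) = Z/2Z (cyclic of order 2)

x^2 - 1715 is irreducible over Q since 1715 is not a rational square. The splitting field Q(sqrt(1715)) has degree 2 over Q, and its unique nontrivial automorphism is sqrt(1715) ↦ -sqrt(1715). Hence Gal(Q(sqrt(1715))/Q) = Z/2Z.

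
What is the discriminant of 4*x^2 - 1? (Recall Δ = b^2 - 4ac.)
Δ = 16

For a quadratic a x^2 + b x + c the discriminant is Δ = b^2 - 4ac = (0)^2 - 4*(4)*(-1) = 0 - (-16) = 16.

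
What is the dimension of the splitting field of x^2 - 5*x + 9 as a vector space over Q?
[K:Q] = 2

The discriminant of x^2 + (-5)*x + (9) is b^2 - 4c = 25 - (36) = -11. Since -11 is not a perfect square in Q, the polynomial is irreducible over Q. Its two roots generate a degree-2 extension, so [K:Q] = 2.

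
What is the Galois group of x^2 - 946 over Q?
Gal(K/Q) = Z/2Z (cyclic of order 2)

x^2 - 946 is irreducible over Q since 946 is not a rational square. The splitting field Q(sqrt(946)) has degree 2 over Q, and its unique nontrivial automorphism is sqrt(946) ↦ -sqrt(946). Hence Gal(Q(sqrt(946))/Q) = Z/2Z.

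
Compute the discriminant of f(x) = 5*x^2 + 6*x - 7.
Δ = 176

For a quadratic a x^2 + b x + c the discriminant is Δ = b^2 - 4ac = (6)^2 - 4*(5)*(-7) = 36 - (-140) = 176.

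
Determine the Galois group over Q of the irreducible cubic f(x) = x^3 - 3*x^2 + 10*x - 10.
Gal(K/Q) = S_3 (symmetric group of order 6)

Compute the discriminant of x^3 + (-3)*x^2 + (10)*x + (-10): Δ = -1480. Since Δ is not a rational square, the Galois group is not contained in A_3; it must be the full S_3 (irreducibility of the cubic rules out anything smaller).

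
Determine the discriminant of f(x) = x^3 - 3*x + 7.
Δ = -1215

For a depressed cubic x^3 + p x + q the discriminant is Δ = -4 p^3 - 27 q^2 = -4*(-3)^3 - 27*(7)^2 = 108 - 1323 = -1215.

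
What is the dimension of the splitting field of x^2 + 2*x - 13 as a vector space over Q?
[K:Q] = 2

The discriminant of x^2 + (2)*x + (-13) is b^2 - 4c = 4 - (-52) = 56. Since 56 is not a perfect square in Q, the polynomial is irreducible over Q. Its two roots generate a degree-2 extension, so [K:Q] = 2.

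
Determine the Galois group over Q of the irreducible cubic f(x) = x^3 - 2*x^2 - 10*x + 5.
Gal(K/Q) = S_3 (symmetric group of order 6)

Compute the discriminant of x^3 + (-2)*x^2 + (-10)*x + (5): Δ = 5685. Since Δ is not a rational square, the Galois group is not contained in A_3; it must be the full S_3 (irreducibility of the cubic rules out anything smaller).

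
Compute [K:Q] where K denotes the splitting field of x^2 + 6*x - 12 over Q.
[K:Q] = 2

The discriminant of x^2 + (6)*x + (-12) is b^2 - 4c = 36 - (-48) = 84. Since 84 is not a perfect square in Q, the polynomial is irreducible over Q. Its two roots generate a degree-2 extension, so [K:Q] = 2.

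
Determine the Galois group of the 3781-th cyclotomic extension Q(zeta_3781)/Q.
|Gal(Q(zeta_3781)/Q)| = phi(3781) = 3564; group ≅ (Z/3781Z)^* ≅ Z/18Z × Z/198Z

The n-th cyclotomic polynomial Φ_3781(x) is the minimal polynomial of zeta_3781 over Q and has degree phi(3781) = 3564. So Q(zeta_3781) is a degree-3564 Galois extension with Galois group (Z/3781Z)^*. By CRT, (Z/3781Z)^* ≅ (Z/19Z)^* × (Z/199Z)^*. Each prime-power unit group is (Z/19Z)^* ≅ Z/18Z; (Z/199Z)^* ≅ Z/198Z. Hence Gal(Q(zeta_3781)/Q) ≅ Z/18Z × Z/198Z.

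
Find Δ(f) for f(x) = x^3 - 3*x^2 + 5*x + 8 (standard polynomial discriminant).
Δ = -3299

For x^3 + a x^2 + b x + c the discriminant is Δ = 18 a b c - 4 a^3 c + a^2 b^2 - 4 b^3 - 27 c^2.
Plug a = -3, b = 5, c = 8:
  18*(-3)*(5)*(8) - 4*(-3)^3*(8) + (-3)^2*(5)^2 - 4*(5)^3 - 27*(8)^2
  = -2160 + (864) + 225 + (-500) + (-1728)
  = -3299.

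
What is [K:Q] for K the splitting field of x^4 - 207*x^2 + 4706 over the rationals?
[K:Q] = 4

f factors as (x^2 - 181)(x^2 - 26); the splitting field is K = Q(sqrt(181), sqrt(26)). Since 181, 26, and 4706 are all non-squares in Q, the three subfields Q(sqrt(181)), Q(sqrt(26)), Q(sqrt(4706)) are distinct degree-2 extensions, so [K:Q] = 4 (Klein four Galois group).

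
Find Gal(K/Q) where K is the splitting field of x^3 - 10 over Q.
Gal(K/Q) = S_3 (symmetric group of order 6)

Compute the discriminant of x^3 + (0)*x^2 + (0)*x + (-10): Δ = -2700. Since Δ is not a rational square, the Galois group is not contained in A_3; it must be the full S_3 (irreducibility of the cubic rules out anything smaller).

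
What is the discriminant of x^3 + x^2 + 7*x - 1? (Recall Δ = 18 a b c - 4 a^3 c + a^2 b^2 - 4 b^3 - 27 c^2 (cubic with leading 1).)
Δ = -1472

For x^3 + a x^2 + b x + c the discriminant is Δ = 18 a b c - 4 a^3 c + a^2 b^2 - 4 b^3 - 27 c^2.
Plug a = 1, b = 7, c = -1:
  18*(1)*(7)*(-1) - 4*(1)^3*(-1) + (1)^2*(7)^2 - 4*(7)^3 - 27*(-1)^2
  = -126 + (4) + 49 + (-1372) + (-27)
  = -1472.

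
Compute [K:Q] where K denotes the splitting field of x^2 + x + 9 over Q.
[K:Q] = 2

The discriminant of x^2 + (1)*x + (9) is b^2 - 4c = 1 - (36) = -35. Since -35 is not a perfect square in Q, the polynomial is irreducible over Q. Its two roots generate a degree-2 extension, so [K:Q] = 2.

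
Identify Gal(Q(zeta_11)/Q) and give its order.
|Gal(Q(zeta_11)/Q)| = phi(11) = 10; group ≅ (Z/11Z)^* ≅ Z/10Z

The n-th cyclotomic polynomial Φ_11(x) is the minimal polynomial of zeta_11 over Q and has degree phi(11) = 10. So Q(zeta_11) is a degree-10 Galois extension with Galois group (Z/11Z)^*. (Z/11Z)^* is cyclic since 11 is an odd prime power (or 4). Hence Gal(Q(zeta_11)/Q) ≅ Z/10Z.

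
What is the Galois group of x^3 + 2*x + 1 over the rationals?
Gal(K/Q) = S_3 (symmetric group of order 6)

Compute the discriminant of x^3 + (0)*x^2 + (2)*x + (1): Δ = -59. Since Δ is not a rational square, the Galois group is not contained in A_3; it must be the full S_3 (irreducibility of the cubic rules out anything smaller).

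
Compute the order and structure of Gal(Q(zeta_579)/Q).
|Gal(Q(zeta_579)/Q)| = phi(579) = 384; group ≅ (Z/579Z)^* ≅ Z/2Z × Z/192Z

The n-th cyclotomic polynomial Φ_579(x) is the minimal polynomial of zeta_579 over Q and has degree phi(579) = 384. So Q(zeta_579) is a degree-384 Galois extension with Galois group (Z/579Z)^*. By CRT, (Z/579Z)^* ≅ (Z/3Z)^* × (Z/193Z)^*. Each prime-power unit group is (Z/3Z)^* ≅ Z/2Z; (Z/193Z)^* ≅ Z/192Z. Hence Gal(Q(zeta_579)/Q) ≅ Z/2Z × Z/192Z.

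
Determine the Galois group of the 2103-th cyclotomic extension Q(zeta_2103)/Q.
|Gal(Q(zeta_2103)/Q)| = phi(2103) = 1400; group ≅ (Z/2103Z)^* ≅ Z/2Z × Z/700Z

The n-th cyclotomic polynomial Φ_2103(x) is the minimal polynomial of zeta_2103 over Q and has degree phi(2103) = 1400. So Q(zeta_2103) is a degree-1400 Galois extension with Galois group (Z/2103Z)^*. By CRT, (Z/2103Z)^* ≅ (Z/3Z)^* × (Z/701Z)^*. Each prime-power unit group is (Z/3Z)^* ≅ Z/2Z; (Z/701Z)^* ≅ Z/700Z. Hence Gal(Q(zeta_2103)/Q) ≅ Z/2Z × Z/700Z.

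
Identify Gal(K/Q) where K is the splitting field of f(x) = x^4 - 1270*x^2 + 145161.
Gal(K/Q) = Z/2Z (cyclic of order 2)

f factors as (x^2 - 1143)(x^2 - 127), so the splitting field is K = Q(sqrt(1143), sqrt(127)). The squarefree part of 1143 is 127 and the squarefree part of 127 is also 127, so sqrt(1143) and sqrt(127) are both rational multiples of sqrt(127). Hence Q(sqrt(1143)) = Q(sqrt(127)) = Q(sqrt(127)), and the splitting field collapses to a single degree-2 extension with Galois group Z/2Z.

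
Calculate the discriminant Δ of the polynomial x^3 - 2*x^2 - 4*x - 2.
Δ = -140

For x^3 + a x^2 + b x + c the discriminant is Δ = 18 a b c - 4 a^3 c + a^2 b^2 - 4 b^3 - 27 c^2.
Plug a = -2, b = -4, c = -2:
  18*(-2)*(-4)*(-2) - 4*(-2)^3*(-2) + (-2)^2*(-4)^2 - 4*(-4)^3 - 27*(-2)^2
  = -288 + (-64) + 64 + (256) + (-108)
  = -140.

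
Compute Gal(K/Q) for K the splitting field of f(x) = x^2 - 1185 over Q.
Gal(K/Q) = Z/2Z (cyclic of order 2)

x^2 - 1185 is irreducible over Q since 1185 is not a rational square. The splitting field Q(sqrt(1185)) has degree 2 over Q, and its unique nontrivial automorphism is sqrt(1185) ↦ -sqrt(1185). Hence Gal(Q(sqrt(1185))/Q) = Z/2Z.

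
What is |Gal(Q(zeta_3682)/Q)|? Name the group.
|Gal(Q(zeta_3682)/Q)| = phi(3682) = 1572; group ≅ (Z/3682Z)^* ≅ Z/6Z × Z/262Z

The n-th cyclotomic polynomial Φ_3682(x) is the minimal polynomial of zeta_3682 over Q and has degree phi(3682) = 1572. So Q(zeta_3682) is a degree-1572 Galois extension with Galois group (Z/3682Z)^*. By CRT, (Z/3682Z)^* ≅ (Z/2Z)^* × (Z/7Z)^* × (Z/263Z)^*. Each prime-power unit group is (Z/2Z)^* ≅ trivial group (order 1); (Z/7Z)^* ≅ Z/6Z; (Z/263Z)^* ≅ Z/262Z. Hence Gal(Q(zeta_3682)/Q) ≅ Z/6Z × Z/262Z.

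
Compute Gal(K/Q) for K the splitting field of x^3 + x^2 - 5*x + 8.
Gal(K/Q) = S_3 (symmetric group of order 6)

Compute the discriminant of x^3 + (1)*x^2 + (-5)*x + (8): Δ = -1955. Since Δ is not a rational square, the Galois group is not contained in A_3; it must be the full S_3 (irreducibility of the cubic rules out anything smaller).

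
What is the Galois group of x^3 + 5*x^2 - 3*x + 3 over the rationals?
Gal(K/Q) = S_3 (symmetric group of order 6)

Compute the discriminant of x^3 + (5)*x^2 + (-3)*x + (3): Δ = -2220. Since Δ is not a rational square, the Galois group is not contained in A_3; it must be the full S_3 (irreducibility of the cubic rules out anything smaller).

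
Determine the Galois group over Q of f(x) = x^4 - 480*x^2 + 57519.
Gal(K/Q) = V_4 (Klein four-group, Z/2Z × Z/2Z)

f factors as (x^2 - 231)(x^2 - 249), so the splitting field is K = Q(sqrt(231), sqrt(249)). The elements 231, 249, 57519 are all non-squares in Q, so sqrt(231) and sqrt(249) generate independent quadratic extensions. Thus [K:Q] = 4 and Gal(K/Q) is generated by the two order-2 automorphisms sqrt(231) ↦ -sqrt(231) and sqrt(249) ↦ -sqrt(249), giving V_4.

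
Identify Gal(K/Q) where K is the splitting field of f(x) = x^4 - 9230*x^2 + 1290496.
Gal(K/Q) = Z/2Z (cyclic of order 2)

f factors as (x^2 - 9088)(x^2 - 142), so the splitting field is K = Q(sqrt(9088), sqrt(142)). The squarefree part of 9088 is 142 and the squarefree part of 142 is also 142, so sqrt(9088) and sqrt(142) are both rational multiples of sqrt(142). Hence Q(sqrt(9088)) = Q(sqrt(142)) = Q(sqrt(142)), and the splitting field collapses to a single degree-2 extension with Galois group Z/2Z.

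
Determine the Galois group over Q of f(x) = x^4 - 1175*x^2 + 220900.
Gal(K/Q) = Z/2Z (cyclic of order 2)

f factors as (x^2 - 235)(x^2 - 940), so the splitting field is K = Q(sqrt(235), sqrt(940)). The squarefree part of 235 is 235 and the squarefree part of 940 is also 235, so sqrt(235) and sqrt(940) are both rational multiples of sqrt(235). Hence Q(sqrt(235)) = Q(sqrt(940)) = Q(sqrt(235)), and the splitting field collapses to a single degree-2 extension with Galois group Z/2Z.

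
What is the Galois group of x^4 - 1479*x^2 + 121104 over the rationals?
Gal(K/Q) = Z/2Z (cyclic of order 2)

f factors as (x^2 - 1392)(x^2 - 87), so the splitting field is K = Q(sqrt(1392), sqrt(87)). The squarefree part of 1392 is 87 and the squarefree part of 87 is also 87, so sqrt(1392) and sqrt(87) are both rational multiples of sqrt(87). Hence Q(sqrt(1392)) = Q(sqrt(87)) = Q(sqrt(87)), and the splitting field collapses to a single degree-2 extension with Galois group Z/2Z.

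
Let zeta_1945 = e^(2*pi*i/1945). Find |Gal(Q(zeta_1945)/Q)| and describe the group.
|Gal(Q(zeta_1945)/Q)| = phi(1945) = 1552; group ≅ (Z/1945Z)^* ≅ Z/4Z × Z/388Z

The n-th cyclotomic polynomial Φ_1945(x) is the minimal polynomial of zeta_1945 over Q and has degree phi(1945) = 1552. So Q(zeta_1945) is a degree-1552 Galois extension with Galois group (Z/1945Z)^*. By CRT, (Z/1945Z)^* ≅ (Z/5Z)^* × (Z/389Z)^*. Each prime-power unit group is (Z/5Z)^* ≅ Z/4Z; (Z/389Z)^* ≅ Z/388Z. Hence Gal(Q(zeta_1945)/Q) ≅ Z/4Z × Z/388Z.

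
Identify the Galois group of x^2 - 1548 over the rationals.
Gal(K/Q) = Z/2Z (cyclic of order 2)

x^2 - 1548 is irreducible over Q since 1548 is not a rational square. The splitting field Q(sqrt(1548)) has degree 2 over Q, and its unique nontrivial automorphism is sqrt(1548) ↦ -sqrt(1548). Hence Gal(Q(sqrt(1548))/Q) = Z/2Z.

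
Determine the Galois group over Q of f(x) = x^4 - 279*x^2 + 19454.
Gal(K/Q) = V_4 (Klein four-group, Z/2Z × Z/2Z)

f factors as (x^2 - 137)(x^2 - 142), so the splitting field is K = Q(sqrt(137), sqrt(142)). The elements 137, 142, 19454 are all non-squares in Q, so sqrt(137) and sqrt(142) generate independent quadratic extensions. Thus [K:Q] = 4 and Gal(K/Q) is generated by the two order-2 automorphisms sqrt(137) ↦ -sqrt(137) and sqrt(142) ↦ -sqrt(142), giving V_4.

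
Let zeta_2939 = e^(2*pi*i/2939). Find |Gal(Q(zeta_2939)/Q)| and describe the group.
|Gal(Q(zeta_2939)/Q)| = phi(2939) = 2938; group ≅ (Z/2939Z)^* ≅ Z/2938Z

The n-th cyclotomic polynomial Φ_2939(x) is the minimal polynomial of zeta_2939 over Q and has degree phi(2939) = 2938. So Q(zeta_2939) is a degree-2938 Galois extension with Galois group (Z/2939Z)^*. (Z/2939Z)^* is cyclic since 2939 is an odd prime power (or 4). Hence Gal(Q(zeta_2939)/Q) ≅ Z/2938Z.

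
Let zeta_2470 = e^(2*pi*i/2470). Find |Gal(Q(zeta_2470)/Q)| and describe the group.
|Gal(Q(zeta_2470)/Q)| = phi(2470) = 864; group ≅ (Z/2470Z)^* ≅ Z/4Z × Z/12Z × Z/18Z

The n-th cyclotomic polynomial Φ_2470(x) is the minimal polynomial of zeta_2470 over Q and has degree phi(2470) = 864. So Q(zeta_2470) is a degree-864 Galois extension with Galois group (Z/2470Z)^*. By CRT, (Z/2470Z)^* ≅ (Z/2Z)^* × (Z/5Z)^* × (Z/13Z)^* × (Z/19Z)^*. Each prime-power unit group is (Z/2Z)^* ≅ trivial group (order 1); (Z/5Z)^* ≅ Z/4Z; (Z/13Z)^* ≅ Z/12Z; (Z/19Z)^* ≅ Z/18Z. Hence Gal(Q(zeta_2470)/Q) ≅ Z/4Z × Z/12Z × Z/18Z.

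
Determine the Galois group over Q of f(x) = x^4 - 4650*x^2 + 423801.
Gal(K/Q) = Z/2Z (cyclic of order 2)

f factors as (x^2 - 93)(x^2 - 4557), so the splitting field is K = Q(sqrt(93), sqrt(4557)). The squarefree part of 93 is 93 and the squarefree part of 4557 is also 93, so sqrt(93) and sqrt(4557) are both rational multiples of sqrt(93). Hence Q(sqrt(93)) = Q(sqrt(4557)) = Q(sqrt(93)), and the splitting field collapses to a single degree-2 extension with Galois group Z/2Z.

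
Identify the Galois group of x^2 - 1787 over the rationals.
Gal(K/Q) = Z/2Z (cyclic of order 2)

x^2 - 1787 is irreducible over Q since 1787 is not a rational square. The splitting field Q(sqrt(1787)) has degree 2 over Q, and its unique nontrivial automorphism is sqrt(1787) ↦ -sqrt(1787). Hence Gal(Q(sqrt(1787))/Q) = Z/2Z.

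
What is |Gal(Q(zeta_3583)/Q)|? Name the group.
|Gal(Q(zeta_3583)/Q)| = phi(3583) = 3582; group ≅ (Z/3583Z)^* ≅ Z/3582Z

The n-th cyclotomic polynomial Φ_3583(x) is the minimal polynomial of zeta_3583 over Q and has degree phi(3583) = 3582. So Q(zeta_3583) is a degree-3582 Galois extension with Galois group (Z/3583Z)^*. (Z/3583Z)^* is cyclic since 3583 is an odd prime power (or 4). Hence Gal(Q(zeta_3583)/Q) ≅ Z/3582Z.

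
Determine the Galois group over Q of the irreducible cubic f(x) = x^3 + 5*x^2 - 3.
Gal(K/Q) = S_3 (symmetric group of order 6)

Compute the discriminant of x^3 + (5)*x^2 + (0)*x + (-3): Δ = 1257. Since Δ is not a rational square, the Galois group is not contained in A_3; it must be the full S_3 (irreducibility of the cubic rules out anything smaller).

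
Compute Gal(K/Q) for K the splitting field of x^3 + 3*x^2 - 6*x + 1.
Gal(K/Q) = A_3 (cyclic of order 3)

Compute the discriminant of x^3 + (3)*x^2 + (-6)*x + (1): Δ = 729. Since Δ is a perfect square (Δ = 27^2), the Galois group is contained in A_3. Irreducibility forces the group to be transitive on three roots, so Gal = A_3.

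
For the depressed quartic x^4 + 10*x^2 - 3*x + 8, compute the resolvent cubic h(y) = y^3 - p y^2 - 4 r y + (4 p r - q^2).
h(y) = y^3 - 10*y^2 - 32*y + 311

Identify coefficients: p = 10, q = -3, r = 8.
Plug into h(y) = y^3 - p y^2 - 4 r y + (4 p r - q^2):
  h(y) = y^3 - (10) y^2 - 4*(8) y + (4*(10)*(8) - (-3)^2)
       = y^3 + (-10) y^2 + (-32) y + (311).
Simplifying: h(y) = y^3 - 10*y^2 - 32*y + 311.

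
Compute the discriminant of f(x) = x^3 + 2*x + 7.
Δ = -1355

For x^3 + a x^2 + b x + c the discriminant is Δ = 18 a b c - 4 a^3 c + a^2 b^2 - 4 b^3 - 27 c^2.
Plug a = 0, b = 2, c = 7:
  18*(0)*(2)*(7) - 4*(0)^3*(7) + (0)^2*(2)^2 - 4*(2)^3 - 27*(7)^2
  = 0 + (0) + 0 + (-32) + (-1323)
  = -1355.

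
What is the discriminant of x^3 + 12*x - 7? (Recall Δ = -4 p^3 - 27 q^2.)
Δ = -8235

For a depressed cubic x^3 + p x + q the discriminant is Δ = -4 p^3 - 27 q^2 = -4*(12)^3 - 27*(-7)^2 = -6912 - 1323 = -8235.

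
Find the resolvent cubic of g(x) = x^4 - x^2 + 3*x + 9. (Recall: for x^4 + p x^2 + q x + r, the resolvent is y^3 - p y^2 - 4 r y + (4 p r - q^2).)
h(y) = y^3 + y^2 - 36*y - 45

Identify coefficients: p = -1, q = 3, r = 9.
Plug into h(y) = y^3 - p y^2 - 4 r y + (4 p r - q^2):
  h(y) = y^3 - (-1) y^2 - 4*(9) y + (4*(-1)*(9) - (3)^2)
       = y^3 + (1) y^2 + (-36) y + (-45).
Simplifying: h(y) = y^3 + y^2 - 36*y - 45.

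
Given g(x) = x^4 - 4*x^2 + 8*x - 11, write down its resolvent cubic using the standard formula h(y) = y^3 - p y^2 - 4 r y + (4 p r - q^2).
h(y) = y^3 + 4*y^2 + 44*y + 112

Identify coefficients: p = -4, q = 8, r = -11.
Plug into h(y) = y^3 - p y^2 - 4 r y + (4 p r - q^2):
  h(y) = y^3 - (-4) y^2 - 4*(-11) y + (4*(-4)*(-11) - (8)^2)
       = y^3 + (4) y^2 + (44) y + (112).
Simplifying: h(y) = y^3 + 4*y^2 + 44*y + 112.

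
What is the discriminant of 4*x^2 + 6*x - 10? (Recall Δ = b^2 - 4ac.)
Δ = 196

For a quadratic a x^2 + b x + c the discriminant is Δ = b^2 - 4ac = (6)^2 - 4*(4)*(-10) = 36 - (-160) = 196.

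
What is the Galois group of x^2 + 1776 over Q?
Gal(K/Q) = Z/2Z (cyclic of order 2)

x^2 + 1776 is irreducible over Q since -1776 is not a rational square. The splitting field Q(sqrt(-1776)) has degree 2 over Q, and its unique nontrivial automorphism is sqrt(-1776) ↦ -sqrt(-1776). Hence Gal(Q(sqrt(-1776))/Q) = Z/2Z.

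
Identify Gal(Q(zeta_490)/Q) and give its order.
|Gal(Q(zeta_490)/Q)| = phi(490) = 168; group ≅ (Z/490Z)^* ≅ Z/4Z × Z/42Z

The n-th cyclotomic polynomial Φ_490(x) is the minimal polynomial of zeta_490 over Q and has degree phi(490) = 168. So Q(zeta_490) is a degree-168 Galois extension with Galois group (Z/490Z)^*. By CRT, (Z/490Z)^* ≅ (Z/2Z)^* × (Z/5Z)^* × (Z/49Z)^*. Each prime-power unit group is (Z/2Z)^* ≅ trivial group (order 1); (Z/5Z)^* ≅ Z/4Z; (Z/49Z)^* ≅ Z/42Z. Hence Gal(Q(zeta_490)/Q) ≅ Z/4Z × Z/42Z.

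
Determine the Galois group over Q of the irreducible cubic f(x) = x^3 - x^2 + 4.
Gal(K/Q) = S_3 (symmetric group of order 6)

Compute the discriminant of x^3 + (-1)*x^2 + (0)*x + (4): Δ = -416. Since Δ is not a rational square, the Galois group is not contained in A_3; it must be the full S_3 (irreducibility of the cubic rules out anything smaller).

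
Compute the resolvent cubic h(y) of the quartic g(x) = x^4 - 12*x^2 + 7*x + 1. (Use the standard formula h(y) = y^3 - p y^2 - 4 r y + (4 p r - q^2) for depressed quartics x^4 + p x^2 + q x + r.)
h(y) = y^3 + 12*y^2 - 4*y - 97

Identify coefficients: p = -12, q = 7, r = 1.
Plug into h(y) = y^3 - p y^2 - 4 r y + (4 p r - q^2):
  h(y) = y^3 - (-12) y^2 - 4*(1) y + (4*(-12)*(1) - (7)^2)
       = y^3 + (12) y^2 + (-4) y + (-97).
Simplifying: h(y) = y^3 + 12*y^2 - 4*y - 97.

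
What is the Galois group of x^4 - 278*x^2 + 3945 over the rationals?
Gal(K/Q) = V_4 (Klein four-group, Z/2Z × Z/2Z)

f factors as (x^2 - 15)(x^2 - 263), so the splitting field is K = Q(sqrt(15), sqrt(263)). The elements 15, 263, 3945 are all non-squares in Q, so sqrt(15) and sqrt(263) generate independent quadratic extensions. Thus [K:Q] = 4 and Gal(K/Q) is generated by the two order-2 automorphisms sqrt(15) ↦ -sqrt(15) and sqrt(263) ↦ -sqrt(263), giving V_4.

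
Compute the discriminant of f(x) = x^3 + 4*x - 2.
Δ = -364

For a depressed cubic x^3 + p x + q the discriminant is Δ = -4 p^3 - 27 q^2 = -4*(4)^3 - 27*(-2)^2 = -256 - 108 = -364.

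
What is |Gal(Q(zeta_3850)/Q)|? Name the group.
|Gal(Q(zeta_3850)/Q)| = phi(3850) = 1200; group ≅ (Z/3850Z)^* ≅ Z/6Z × Z/10Z × Z/20Z

The n-th cyclotomic polynomial Φ_3850(x) is the minimal polynomial of zeta_3850 over Q and has degree phi(3850) = 1200. So Q(zeta_3850) is a degree-1200 Galois extension with Galois group (Z/3850Z)^*. By CRT, (Z/3850Z)^* ≅ (Z/2Z)^* × (Z/25Z)^* × (Z/7Z)^* × (Z/11Z)^*. Each prime-power unit group is (Z/2Z)^* ≅ trivial group (order 1); (Z/25Z)^* ≅ Z/20Z; (Z/7Z)^* ≅ Z/6Z; (Z/11Z)^* ≅ Z/10Z. Hence Gal(Q(zeta_3850)/Q) ≅ Z/6Z × Z/10Z × Z/20Z.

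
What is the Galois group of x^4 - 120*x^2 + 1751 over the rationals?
Gal(K/Q) = V_4 (Klein four-group, Z/2Z × Z/2Z)

f factors as (x^2 - 103)(x^2 - 17), so the splitting field is K = Q(sqrt(103), sqrt(17)). The elements 103, 17, 1751 are all non-squares in Q, so sqrt(103) and sqrt(17) generate independent quadratic extensions. Thus [K:Q] = 4 and Gal(K/Q) is generated by the two order-2 automorphisms sqrt(103) ↦ -sqrt(103) and sqrt(17) ↦ -sqrt(17), giving V_4.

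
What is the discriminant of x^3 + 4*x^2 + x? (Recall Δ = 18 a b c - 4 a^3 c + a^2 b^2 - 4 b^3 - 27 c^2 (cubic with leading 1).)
Δ = 12

For x^3 + a x^2 + b x + c the discriminant is Δ = 18 a b c - 4 a^3 c + a^2 b^2 - 4 b^3 - 27 c^2.
Plug a = 4, b = 1, c = 0:
  18*(4)*(1)*(0) - 4*(4)^3*(0) + (4)^2*(1)^2 - 4*(1)^3 - 27*(0)^2
  = 0 + (0) + 16 + (-4) + (0)
  = 12.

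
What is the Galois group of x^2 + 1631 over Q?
Gal(K/Q) = Z/2Z (cyclic of order 2)

x^2 + 1631 is irreducible over Q since -1631 is not a rational square. The splitting field Q(sqrt(-1631)) has degree 2 over Q, and its unique nontrivial automorphism is sqrt(-1631) ↦ -sqrt(-1631). Hence Gal(Q(sqrt(-1631))/Q) = Z/2Z.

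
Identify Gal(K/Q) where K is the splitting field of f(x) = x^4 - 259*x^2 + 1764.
Gal(K/Q) = Z/2Z (cyclic of order 2)

f factors as (x^2 - 252)(x^2 - 7), so the splitting field is K = Q(sqrt(252), sqrt(7)). The squarefree part of 252 is 7 and the squarefree part of 7 is also 7, so sqrt(252) and sqrt(7) are both rational multiples of sqrt(7). Hence Q(sqrt(252)) = Q(sqrt(7)) = Q(sqrt(7)), and the splitting field collapses to a single degree-2 extension with Galois group Z/2Z.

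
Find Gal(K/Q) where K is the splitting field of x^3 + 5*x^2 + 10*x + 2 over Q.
Gal(K/Q) = S_3 (symmetric group of order 6)

Compute the discriminant of x^3 + (5)*x^2 + (10)*x + (2): Δ = -808. Since Δ is not a rational square, the Galois group is not contained in A_3; it must be the full S_3 (irreducibility of the cubic rules out anything smaller).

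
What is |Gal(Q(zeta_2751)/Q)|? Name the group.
|Gal(Q(zeta_2751)/Q)| = phi(2751) = 1560; group ≅ (Z/2751Z)^* ≅ Z/2Z × Z/6Z × Z/130Z

The n-th cyclotomic polynomial Φ_2751(x) is the minimal polynomial of zeta_2751 over Q and has degree phi(2751) = 1560. So Q(zeta_2751) is a degree-1560 Galois extension with Galois group (Z/2751Z)^*. By CRT, (Z/2751Z)^* ≅ (Z/3Z)^* × (Z/7Z)^* × (Z/131Z)^*. Each prime-power unit group is (Z/3Z)^* ≅ Z/2Z; (Z/7Z)^* ≅ Z/6Z; (Z/131Z)^* ≅ Z/130Z. Hence Gal(Q(zeta_2751)/Q) ≅ Z/2Z × Z/6Z × Z/130Z.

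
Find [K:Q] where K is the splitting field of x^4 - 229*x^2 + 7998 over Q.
[K:Q] = 4

f factors as (x^2 - 186)(x^2 - 43); the splitting field is K = Q(sqrt(186), sqrt(43)). Since 186, 43, and 7998 are all non-squares in Q, the three subfields Q(sqrt(186)), Q(sqrt(43)), Q(sqrt(7998)) are distinct degree-2 extensions, so [K:Q] = 4 (Klein four Galois group).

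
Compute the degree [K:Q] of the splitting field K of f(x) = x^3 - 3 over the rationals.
[K:Q] = 6

x^3 - 3 has one real root r = 3^(1/3) and two complex roots r*zeta_3, r*zeta_3^2 where zeta_3 = e^(2*pi*i/3). The splitting field is Q(r, zeta_3). [Q(r):Q] = 3 and [Q(zeta_3):Q] = 2 with gcd = 1, so [Q(r, zeta_3):Q] = 3 * 2 = 6.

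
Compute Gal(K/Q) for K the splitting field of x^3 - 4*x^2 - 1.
Gal(K/Q) = S_3 (symmetric group of order 6)

Compute the discriminant of x^3 + (-4)*x^2 + (0)*x + (-1): Δ = -283. Since Δ is not a rational square, the Galois group is not contained in A_3; it must be the full S_3 (irreducibility of the cubic rules out anything smaller).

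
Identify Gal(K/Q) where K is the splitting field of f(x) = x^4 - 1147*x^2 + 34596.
Gal(K/Q) = Z/2Z (cyclic of order 2)

f factors as (x^2 - 31)(x^2 - 1116), so the splitting field is K = Q(sqrt(31), sqrt(1116)). The squarefree part of 31 is 31 and the squarefree part of 1116 is also 31, so sqrt(31) and sqrt(1116) are both rational multiples of sqrt(31). Hence Q(sqrt(31)) = Q(sqrt(1116)) = Q(sqrt(31)), and the splitting field collapses to a single degree-2 extension with Galois group Z/2Z.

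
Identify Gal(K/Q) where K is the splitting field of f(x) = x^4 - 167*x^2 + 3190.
Gal(K/Q) = V_4 (Klein four-group, Z/2Z × Z/2Z)

f factors as (x^2 - 22)(x^2 - 145), so the splitting field is K = Q(sqrt(22), sqrt(145)). The elements 22, 145, 3190 are all non-squares in Q, so sqrt(22) and sqrt(145) generate independent quadratic extensions. Thus [K:Q] = 4 and Gal(K/Q) is generated by the two order-2 automorphisms sqrt(22) ↦ -sqrt(22) and sqrt(145) ↦ -sqrt(145), giving V_4.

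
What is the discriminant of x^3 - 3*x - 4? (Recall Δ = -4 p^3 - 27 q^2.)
Δ = -324

For a depressed cubic x^3 + p x + q the discriminant is Δ = -4 p^3 - 27 q^2 = -4*(-3)^3 - 27*(-4)^2 = 108 - 432 = -324.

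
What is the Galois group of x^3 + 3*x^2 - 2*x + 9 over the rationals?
Gal(K/Q) = S_3 (symmetric group of order 6)

Compute the discriminant of x^3 + (3)*x^2 + (-2)*x + (9): Δ = -4063. Since Δ is not a rational square, the Galois group is not contained in A_3; it must be the full S_3 (irreducibility of the cubic rules out anything smaller).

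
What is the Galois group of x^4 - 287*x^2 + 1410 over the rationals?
Gal(K/Q) = V_4 (Klein four-group, Z/2Z × Z/2Z)

f factors as (x^2 - 282)(x^2 - 5), so the splitting field is K = Q(sqrt(282), sqrt(5)). The elements 282, 5, 1410 are all non-squares in Q, so sqrt(282) and sqrt(5) generate independent quadratic extensions. Thus [K:Q] = 4 and Gal(K/Q) is generated by the two order-2 automorphisms sqrt(282) ↦ -sqrt(282) and sqrt(5) ↦ -sqrt(5), giving V_4.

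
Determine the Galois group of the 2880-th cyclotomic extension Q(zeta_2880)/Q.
|Gal(Q(zeta_2880)/Q)| = phi(2880) = 768; group ≅ (Z/2880Z)^* ≅ Z/2Z × Z/4Z × Z/6Z × Z/16Z

The n-th cyclotomic polynomial Φ_2880(x) is the minimal polynomial of zeta_2880 over Q and has degree phi(2880) = 768. So Q(zeta_2880) is a degree-768 Galois extension with Galois group (Z/2880Z)^*. By CRT, (Z/2880Z)^* ≅ (Z/64Z)^* × (Z/9Z)^* × (Z/5Z)^*. Each prime-power unit group is (Z/64Z)^* ≅ Z/2Z × Z/16Z; (Z/9Z)^* ≅ Z/6Z; (Z/5Z)^* ≅ Z/4Z. Hence Gal(Q(zeta_2880)/Q) ≅ Z/2Z × Z/4Z × Z/6Z × Z/16Z.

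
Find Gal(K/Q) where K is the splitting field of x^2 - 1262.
Gal(K/Q) = Z/2Z (cyclic of order 2)

x^2 - 1262 is irreducible over Q since 1262 is not a rational square. The splitting field Q(sqrt(1262)) has degree 2 over Q, and its unique nontrivial automorphism is sqrt(1262) ↦ -sqrt(1262). Hence Gal(Q(sqrt(1262))/Q) = Z/2Z.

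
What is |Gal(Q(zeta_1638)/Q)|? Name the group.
|Gal(Q(zeta_1638)/Q)| = phi(1638) = 432; group ≅ (Z/1638Z)^* ≅ Z/6Z × Z/6Z × Z/12Z

The n-th cyclotomic polynomial Φ_1638(x) is the minimal polynomial of zeta_1638 over Q and has degree phi(1638) = 432. So Q(zeta_1638) is a degree-432 Galois extension with Galois group (Z/1638Z)^*. By CRT, (Z/1638Z)^* ≅ (Z/2Z)^* × (Z/9Z)^* × (Z/7Z)^* × (Z/13Z)^*. Each prime-power unit group is (Z/2Z)^* ≅ trivial group (order 1); (Z/9Z)^* ≅ Z/6Z; (Z/7Z)^* ≅ Z/6Z; (Z/13Z)^* ≅ Z/12Z. Hence Gal(Q(zeta_1638)/Q) ≅ Z/6Z × Z/6Z × Z/12Z.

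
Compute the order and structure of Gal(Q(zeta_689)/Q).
|Gal(Q(zeta_689)/Q)| = phi(689) = 624; group ≅ (Z/689Z)^* ≅ Z/12Z × Z/52Z

The n-th cyclotomic polynomial Φ_689(x) is the minimal polynomial of zeta_689 over Q and has degree phi(689) = 624. So Q(zeta_689) is a degree-624 Galois extension with Galois group (Z/689Z)^*. By CRT, (Z/689Z)^* ≅ (Z/13Z)^* × (Z/53Z)^*. Each prime-power unit group is (Z/13Z)^* ≅ Z/12Z; (Z/53Z)^* ≅ Z/52Z. Hence Gal(Q(zeta_689)/Q) ≅ Z/12Z × Z/52Z.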